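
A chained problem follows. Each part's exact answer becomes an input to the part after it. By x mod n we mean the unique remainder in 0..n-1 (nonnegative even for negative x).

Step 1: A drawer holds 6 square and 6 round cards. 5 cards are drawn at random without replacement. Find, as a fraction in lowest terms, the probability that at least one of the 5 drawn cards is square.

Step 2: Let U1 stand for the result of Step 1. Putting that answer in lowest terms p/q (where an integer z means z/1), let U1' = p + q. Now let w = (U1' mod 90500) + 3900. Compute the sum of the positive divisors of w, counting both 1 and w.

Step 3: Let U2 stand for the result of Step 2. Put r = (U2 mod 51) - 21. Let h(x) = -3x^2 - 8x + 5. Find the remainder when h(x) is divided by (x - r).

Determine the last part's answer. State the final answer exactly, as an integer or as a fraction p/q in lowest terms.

Step 1: total draws C(12,5) = 792; complement C(6,5) = 6; favorable 792 - 6 = 786; P = 131/132; answer 131/132
Step 2: U1 = 131/132; threaded value p + q = 263; w = 4163; 4163 = 23 * 181; sigma = (1 + 23) * (1 + 181) = 24 * 182 = 4368; answer 4368
Step 3: U2 = 4368; r = 12; remainder = value at the root: -3*(12)^2 - 8*(12)^1 + 5 = (-432) + (-96) + (5) = -523; answer -523

-523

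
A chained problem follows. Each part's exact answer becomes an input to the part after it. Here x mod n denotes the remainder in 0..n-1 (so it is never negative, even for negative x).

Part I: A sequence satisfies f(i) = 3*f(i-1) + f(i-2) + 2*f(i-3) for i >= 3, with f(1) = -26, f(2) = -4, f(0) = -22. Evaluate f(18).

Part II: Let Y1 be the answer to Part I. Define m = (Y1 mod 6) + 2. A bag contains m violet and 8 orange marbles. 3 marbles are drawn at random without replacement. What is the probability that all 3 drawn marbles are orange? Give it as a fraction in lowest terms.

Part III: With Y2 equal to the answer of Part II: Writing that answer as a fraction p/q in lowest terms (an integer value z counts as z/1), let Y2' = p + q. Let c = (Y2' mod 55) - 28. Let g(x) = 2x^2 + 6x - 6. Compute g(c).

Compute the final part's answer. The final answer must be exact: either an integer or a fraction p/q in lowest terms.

30

Part I: f(3) = 3*(-4) + 1*(-26) + 2*(-22) = -82; iterating: f(3)=-82, f(4)=-302, f(5)=-996, f(6)=-3454, f(7)=-11962, f(8)=-41332, f(9)=-142866, f(10)=-493854, f(11)=-1707092, f(12)=-5900862, f(13)=-20397386, f(14)=-70507204, f(15)=-243720722, f(16)=-842464142, f(17)=-2912127556, f(18)=-10066288254; answer -10066288254
Part II: Y1 = -10066288254; m = 2; total draws C(10,3) = 120; favorable C(8,3) = 56; P = 7/15; answer 7/15
Part III: Y2 = 7/15; threaded value p + q = 22; c = -6; 2*(-6)^2 + 6*(-6)^1 - 6 = (72) + (-36) + (-6) = 30; answer 30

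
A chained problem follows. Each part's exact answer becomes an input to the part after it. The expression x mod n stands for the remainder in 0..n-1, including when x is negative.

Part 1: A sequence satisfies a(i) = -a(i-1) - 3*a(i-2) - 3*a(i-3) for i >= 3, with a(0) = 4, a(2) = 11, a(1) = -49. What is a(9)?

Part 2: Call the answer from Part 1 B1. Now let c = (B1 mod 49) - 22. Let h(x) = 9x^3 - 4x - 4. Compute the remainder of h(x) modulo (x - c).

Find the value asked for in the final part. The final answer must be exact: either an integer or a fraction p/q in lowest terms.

Part 1: a(3) = -1*(11) - 3*(-49) - 3*(4) = 124; iterating: a(3)=124, a(4)=-10, a(5)=-395, a(6)=53, a(7)=1162, a(8)=-136, a(9)=-3509; answer -3509
Part 2: B1 = -3509; c = -3; remainder = value at the root: 9*(-3)^3 - 4*(-3)^1 - 4 = (-243) + (12) + (-4) = -235; answer -235

-235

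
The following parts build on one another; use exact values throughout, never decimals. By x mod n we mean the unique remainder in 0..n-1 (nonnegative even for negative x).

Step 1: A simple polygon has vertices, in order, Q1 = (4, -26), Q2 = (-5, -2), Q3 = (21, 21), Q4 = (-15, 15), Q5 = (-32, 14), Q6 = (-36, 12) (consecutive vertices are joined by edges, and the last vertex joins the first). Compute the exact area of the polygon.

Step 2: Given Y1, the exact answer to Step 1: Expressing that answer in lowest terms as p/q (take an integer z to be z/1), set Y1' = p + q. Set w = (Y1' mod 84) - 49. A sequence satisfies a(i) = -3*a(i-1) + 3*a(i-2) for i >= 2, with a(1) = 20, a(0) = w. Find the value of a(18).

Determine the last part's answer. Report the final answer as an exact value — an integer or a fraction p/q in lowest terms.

Step 1: cross terms: (4*-2 - -5*-26)=-138, (-5*21 - 21*-2)=-63, (21*15 - -15*21)=630, (-15*14 - -32*15)=270, (-32*12 - -36*14)=120, (-36*-26 - 4*12)=888; twice the area = |1707| = 1707; area = 1707/2; answer 1707/2
Step 2: Y1 = 1707/2; threaded value p + q = 1709; w = -20; a(2) = -3*(20) + 3*(-20) = -120; iterating: a(2)=-120, a(3)=420, a(4)=-1620, a(5)=6120, a(6)=-23220, a(7)=88020, a(8)=-333720, a(9)=1265220, a(10)=-4796820, a(11)=18186120, a(12)=-68948820, a(13)=261404820, a(14)=-991060920, a(15)=3757397220, a(16)=-14245374420, a(17)=54008314920, a(18)=-204761068020; answer -204761068020

-204761068020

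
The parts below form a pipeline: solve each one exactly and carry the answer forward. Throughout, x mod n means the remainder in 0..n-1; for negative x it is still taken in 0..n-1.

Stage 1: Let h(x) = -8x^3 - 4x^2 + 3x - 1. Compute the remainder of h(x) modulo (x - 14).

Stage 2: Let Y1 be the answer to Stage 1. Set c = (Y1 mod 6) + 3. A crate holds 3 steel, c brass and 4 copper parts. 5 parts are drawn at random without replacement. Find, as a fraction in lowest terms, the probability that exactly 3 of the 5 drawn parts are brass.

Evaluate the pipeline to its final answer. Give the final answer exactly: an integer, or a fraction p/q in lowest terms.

140/429

Stage 1: remainder = value at the root: -8*(14)^3 - 4*(14)^2 + 3*(14)^1 - 1 = (-21952) + (-784) + (42) + (-1) = -22695; answer -22695
Stage 2: Y1 = -22695; c = 6; total draws C(13,5) = 1287; favorable C(6,3)*C(7,2) = 420; P = 140/429; answer 140/429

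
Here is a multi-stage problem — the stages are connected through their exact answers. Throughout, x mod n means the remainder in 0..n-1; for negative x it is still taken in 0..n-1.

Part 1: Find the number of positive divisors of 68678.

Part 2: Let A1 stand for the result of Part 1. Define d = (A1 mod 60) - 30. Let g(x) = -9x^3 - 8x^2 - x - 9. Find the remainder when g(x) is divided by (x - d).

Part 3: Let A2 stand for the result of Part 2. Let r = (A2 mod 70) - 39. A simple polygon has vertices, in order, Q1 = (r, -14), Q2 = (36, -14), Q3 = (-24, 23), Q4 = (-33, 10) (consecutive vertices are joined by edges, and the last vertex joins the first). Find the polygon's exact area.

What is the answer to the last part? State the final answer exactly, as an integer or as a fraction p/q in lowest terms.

Part 1: 68678 = 2 * 23 * 1493; number of divisors = (1+1) * (1+1) * (1+1) = 8; answer 8
Part 2: A1 = 8; d = -22; remainder = value at the root: -9*(-22)^3 - 8*(-22)^2 - 1*(-22)^1 - 9 = (95832) + (-3872) + (22) + (-9) = 91973; answer 91973
Part 3: A2 = 91973; r = 24; cross terms: (24*-14 - 36*-14)=168, (36*23 - -24*-14)=492, (-24*10 - -33*23)=519, (-33*-14 - 24*10)=222; twice the area = |1401| = 1401; area = 1401/2; answer 1401/2

1401/2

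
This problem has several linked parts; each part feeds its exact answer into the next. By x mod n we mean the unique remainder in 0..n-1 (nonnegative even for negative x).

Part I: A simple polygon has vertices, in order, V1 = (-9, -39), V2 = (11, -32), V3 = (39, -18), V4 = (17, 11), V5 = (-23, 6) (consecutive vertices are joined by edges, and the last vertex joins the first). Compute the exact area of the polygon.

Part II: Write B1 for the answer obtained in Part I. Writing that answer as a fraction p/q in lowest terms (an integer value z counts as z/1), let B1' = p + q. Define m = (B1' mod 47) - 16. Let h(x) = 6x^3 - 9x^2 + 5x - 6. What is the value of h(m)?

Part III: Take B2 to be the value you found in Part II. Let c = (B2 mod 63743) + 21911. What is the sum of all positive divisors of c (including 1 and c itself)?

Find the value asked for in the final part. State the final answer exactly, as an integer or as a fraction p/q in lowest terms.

30720

Part I: cross terms: (-9*-32 - 11*-39)=717, (11*-18 - 39*-32)=1050, (39*11 - 17*-18)=735, (17*6 - -23*11)=355, (-23*-39 - -9*6)=951; twice the area = |3808| = 3808; area = 1904; answer 1904
Part II: B1 = 1904; threaded value p + q = 1905; m = 9; 6*(9)^3 - 9*(9)^2 + 5*(9)^1 - 6 = (4374) + (-729) + (45) + (-6) = 3684; answer 3684
Part III: B2 = 3684; c = 25595; 25595 = 5 * 5119; sigma = (1 + 5) * (1 + 5119) = 6 * 5120 = 30720; answer 30720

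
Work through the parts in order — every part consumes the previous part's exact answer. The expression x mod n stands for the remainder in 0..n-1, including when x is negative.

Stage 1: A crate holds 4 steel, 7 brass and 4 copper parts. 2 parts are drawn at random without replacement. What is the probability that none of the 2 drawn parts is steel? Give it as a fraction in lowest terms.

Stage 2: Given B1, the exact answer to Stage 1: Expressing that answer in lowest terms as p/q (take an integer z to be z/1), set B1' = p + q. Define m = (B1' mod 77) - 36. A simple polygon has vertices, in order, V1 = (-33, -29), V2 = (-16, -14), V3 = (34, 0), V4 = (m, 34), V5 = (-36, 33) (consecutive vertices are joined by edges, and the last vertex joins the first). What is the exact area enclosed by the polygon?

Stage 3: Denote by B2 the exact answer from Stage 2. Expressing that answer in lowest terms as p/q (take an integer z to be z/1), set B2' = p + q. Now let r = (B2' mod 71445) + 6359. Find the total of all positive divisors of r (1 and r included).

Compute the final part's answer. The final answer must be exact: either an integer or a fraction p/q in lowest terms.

21762

Stage 1: total draws C(15,2) = 105; favorable C(11,2) = 55; P = 11/21; answer 11/21
Stage 2: B1 = 11/21; threaded value p + q = 32; m = -4; cross terms: (-33*-14 - -16*-29)=-2, (-16*0 - 34*-14)=476, (34*34 - -4*0)=1156, (-4*33 - -36*34)=1092, (-36*-29 - -33*33)=2133; twice the area = |4855| = 4855; area = 4855/2; answer 4855/2
Stage 3: B2 = 4855/2; threaded value p + q = 4857; r = 11216; 11216 = 2^4 * 701; sigma = (1 + 2 + 4 + 8 + 16) * (1 + 701) = 31 * 702 = 21762; answer 21762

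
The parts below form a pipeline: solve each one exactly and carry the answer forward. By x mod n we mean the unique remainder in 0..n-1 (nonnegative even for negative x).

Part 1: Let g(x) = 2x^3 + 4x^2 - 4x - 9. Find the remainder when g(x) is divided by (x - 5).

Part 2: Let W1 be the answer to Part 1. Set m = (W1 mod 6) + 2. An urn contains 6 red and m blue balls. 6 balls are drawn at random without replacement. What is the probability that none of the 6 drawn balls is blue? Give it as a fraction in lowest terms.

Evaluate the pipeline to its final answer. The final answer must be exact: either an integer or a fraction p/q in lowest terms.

1/462

Part 1: remainder = value at the root: 2*(5)^3 + 4*(5)^2 - 4*(5)^1 - 9 = (250) + (100) + (-20) + (-9) = 321; answer 321
Part 2: W1 = 321; m = 5; total draws C(11,6) = 462; favorable C(6,6) = 1; P = 1/462; answer 1/462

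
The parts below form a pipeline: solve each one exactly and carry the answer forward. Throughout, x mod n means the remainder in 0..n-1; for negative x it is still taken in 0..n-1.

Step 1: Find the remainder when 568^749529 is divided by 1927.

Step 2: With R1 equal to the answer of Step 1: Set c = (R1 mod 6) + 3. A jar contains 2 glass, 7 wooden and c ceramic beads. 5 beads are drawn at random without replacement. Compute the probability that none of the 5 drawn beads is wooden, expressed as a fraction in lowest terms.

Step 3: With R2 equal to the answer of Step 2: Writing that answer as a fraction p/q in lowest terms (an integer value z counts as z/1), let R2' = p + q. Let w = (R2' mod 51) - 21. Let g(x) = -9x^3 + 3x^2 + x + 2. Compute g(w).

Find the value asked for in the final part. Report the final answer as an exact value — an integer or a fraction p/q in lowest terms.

Step 1: squarings mod 1927: 568^1=568, 568^2=815, 568^4=1337, 568^8=1240, 568^16=1781, 568^32=119, 568^64=672, 568^128=666, 568^256=346, 568^512=242, 568^1024=754, 568^2048=51, 568^4096=674, 568^8192=1431, 568^16384=1287, 568^32768=1076, 568^65536=1576, 568^131072=1800, 568^262144=713, 568^524288=1568; 568^749529 = 568^1 * 568^8 * 568^16 * 568^64 * 568^128 * 568^256 * 568^512 * 568^1024 * 568^2048 * 568^8192 * 568^16384 * 568^65536 * 568^131072 * 568^524288 = 883 (mod 1927); answer 883
Step 2: R1 = 883; c = 4; total draws C(13,5) = 1287; favorable C(6,5) = 6; P = 2/429; answer 2/429
Step 3: R2 = 2/429; threaded value p + q = 431; w = 2; -9*(2)^3 + 3*(2)^2 + 1*(2)^1 + 2 = (-72) + (12) + (2) + (2) = -56; answer -56

-56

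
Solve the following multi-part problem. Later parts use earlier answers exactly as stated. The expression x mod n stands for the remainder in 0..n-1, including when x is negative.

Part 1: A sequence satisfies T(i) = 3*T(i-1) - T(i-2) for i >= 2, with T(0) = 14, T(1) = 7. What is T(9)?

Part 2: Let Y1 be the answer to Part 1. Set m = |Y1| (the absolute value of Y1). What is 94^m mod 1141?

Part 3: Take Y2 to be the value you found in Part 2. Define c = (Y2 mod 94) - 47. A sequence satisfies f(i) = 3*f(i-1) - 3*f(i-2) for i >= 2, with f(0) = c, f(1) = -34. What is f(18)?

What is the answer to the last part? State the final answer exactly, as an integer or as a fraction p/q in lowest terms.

-905418

Part 1: T(2) = 3*(7) - 1*(14) = 7; iterating: T(2)=7, T(3)=14, T(4)=35, T(5)=91, T(6)=238, T(7)=623, T(8)=1631, T(9)=4270; answer 4270
Part 2: Y1 = 4270; m = 4270; squarings mod 1141: 94^1=94, 94^2=849, 94^4=830, 94^8=877, 94^16=95, 94^32=1038, 94^64=340, 94^128=359, 94^256=1089, 94^512=422, 94^1024=88, 94^2048=898, 94^4096=858; 94^4270 = 94^2 * 94^4 * 94^8 * 94^32 * 94^128 * 94^4096 = 1033 (mod 1141); answer 1033
Part 3: Y2 = 1033; c = 46; f(2) = 3*(-34) - 3*(46) = -240; iterating: f(2)=-240, f(3)=-618, f(4)=-1134, f(5)=-1548, f(6)=-1242, f(7)=918, f(8)=6480, f(9)=16686, f(10)=30618, f(11)=41796, f(12)=33534, f(13)=-24786, f(14)=-174960, f(15)=-450522, f(16)=-826686, f(17)=-1128492, f(18)=-905418; answer -905418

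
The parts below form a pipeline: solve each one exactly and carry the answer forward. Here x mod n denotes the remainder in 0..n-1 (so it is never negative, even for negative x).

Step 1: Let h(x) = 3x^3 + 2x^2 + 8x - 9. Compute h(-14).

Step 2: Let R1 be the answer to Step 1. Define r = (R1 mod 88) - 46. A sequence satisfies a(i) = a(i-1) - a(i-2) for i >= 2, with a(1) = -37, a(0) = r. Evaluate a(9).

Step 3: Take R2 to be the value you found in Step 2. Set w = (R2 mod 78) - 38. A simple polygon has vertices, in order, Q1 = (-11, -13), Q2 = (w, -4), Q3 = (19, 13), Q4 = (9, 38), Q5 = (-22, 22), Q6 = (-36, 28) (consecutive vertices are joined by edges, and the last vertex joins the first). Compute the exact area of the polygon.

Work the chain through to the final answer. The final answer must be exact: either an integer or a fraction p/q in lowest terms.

3725/2

Step 1: 3*(-14)^3 + 2*(-14)^2 + 8*(-14)^1 - 9 = (-8232) + (392) + (-112) + (-9) = -7961; answer -7961
Step 2: R1 = -7961; r = 1; a(2) = 1*(-37) - 1*(1) = -38; iterating: a(2)=-38, a(3)=-1, a(4)=37, a(5)=38, a(6)=1, a(7)=-37, a(8)=-38, a(9)=-1; answer -1
Step 3: R2 = -1; w = 39; cross terms: (-11*-4 - 39*-13)=551, (39*13 - 19*-4)=583, (19*38 - 9*13)=605, (9*22 - -22*38)=1034, (-22*28 - -36*22)=176, (-36*-13 - -11*28)=776; twice the area = |3725| = 3725; area = 3725/2; answer 3725/2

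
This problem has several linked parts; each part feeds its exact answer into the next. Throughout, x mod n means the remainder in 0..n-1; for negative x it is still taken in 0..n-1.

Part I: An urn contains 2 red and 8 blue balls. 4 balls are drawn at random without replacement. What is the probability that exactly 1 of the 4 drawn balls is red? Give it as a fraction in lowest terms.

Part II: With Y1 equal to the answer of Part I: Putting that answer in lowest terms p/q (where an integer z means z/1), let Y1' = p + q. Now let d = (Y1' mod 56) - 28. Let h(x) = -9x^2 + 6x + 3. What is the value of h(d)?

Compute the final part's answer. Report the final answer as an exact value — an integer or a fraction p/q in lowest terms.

-252

Part I: total draws C(10,4) = 210; favorable C(2,1)*C(8,3) = 112; P = 8/15; answer 8/15
Part II: Y1 = 8/15; threaded value p + q = 23; d = -5; -9*(-5)^2 + 6*(-5)^1 + 3 = (-225) + (-30) + (3) = -252; answer -252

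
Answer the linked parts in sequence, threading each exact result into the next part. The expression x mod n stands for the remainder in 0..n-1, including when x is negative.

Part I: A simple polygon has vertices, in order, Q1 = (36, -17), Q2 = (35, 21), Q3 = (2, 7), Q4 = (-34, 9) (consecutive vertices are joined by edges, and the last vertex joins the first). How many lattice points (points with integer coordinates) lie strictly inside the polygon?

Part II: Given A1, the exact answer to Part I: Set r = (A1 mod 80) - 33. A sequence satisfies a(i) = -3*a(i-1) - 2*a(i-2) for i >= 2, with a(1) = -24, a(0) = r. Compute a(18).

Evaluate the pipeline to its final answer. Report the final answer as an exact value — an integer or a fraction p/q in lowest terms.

-3407822

Part I: cross terms: (36*21 - 35*-17)=1351, (35*7 - 2*21)=203, (2*9 - -34*7)=256, (-34*-17 - 36*9)=254; twice the area = |2064| = 2064; area = 1032; boundary points = 1 + 1 + 2 + 2 = 6; strictly interior points = area - boundary/2 + 1 = 1030; answer 1030
Part II: A1 = 1030; r = 37; a(2) = -3*(-24) - 2*(37) = -2; iterating: a(2)=-2, a(3)=54, a(4)=-158, a(5)=366, a(6)=-782, a(7)=1614, a(8)=-3278, a(9)=6606, a(10)=-13262, a(11)=26574, a(12)=-53198, a(13)=106446, a(14)=-212942, a(15)=425934, a(16)=-851918, a(17)=1703886, a(18)=-3407822; answer -3407822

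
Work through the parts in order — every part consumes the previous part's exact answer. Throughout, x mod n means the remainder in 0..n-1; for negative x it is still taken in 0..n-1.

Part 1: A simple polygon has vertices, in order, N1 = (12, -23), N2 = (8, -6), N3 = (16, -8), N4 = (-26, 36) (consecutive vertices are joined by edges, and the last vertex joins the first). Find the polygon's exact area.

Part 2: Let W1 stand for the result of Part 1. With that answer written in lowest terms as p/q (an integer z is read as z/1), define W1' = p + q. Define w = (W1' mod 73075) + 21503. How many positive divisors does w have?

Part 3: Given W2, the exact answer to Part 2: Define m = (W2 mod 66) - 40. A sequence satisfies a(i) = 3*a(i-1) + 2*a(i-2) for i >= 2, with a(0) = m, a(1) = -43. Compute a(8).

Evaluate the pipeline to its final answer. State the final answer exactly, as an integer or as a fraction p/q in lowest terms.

Part 1: cross terms: (12*-6 - 8*-23)=112, (8*-8 - 16*-6)=32, (16*36 - -26*-8)=368, (-26*-23 - 12*36)=166; twice the area = |678| = 678; area = 339; answer 339
Part 2: W1 = 339; threaded value p + q = 340; w = 21843; 21843 = 3^3 * 809; number of divisors = (3+1) * (1+1) = 8; answer 8
Part 3: W2 = 8; m = -32; a(2) = 3*(-43) + 2*(-32) = -193; iterating: a(2)=-193, a(3)=-665, a(4)=-2381, a(5)=-8473, a(6)=-30181, a(7)=-107489, a(8)=-382829; answer -382829

-382829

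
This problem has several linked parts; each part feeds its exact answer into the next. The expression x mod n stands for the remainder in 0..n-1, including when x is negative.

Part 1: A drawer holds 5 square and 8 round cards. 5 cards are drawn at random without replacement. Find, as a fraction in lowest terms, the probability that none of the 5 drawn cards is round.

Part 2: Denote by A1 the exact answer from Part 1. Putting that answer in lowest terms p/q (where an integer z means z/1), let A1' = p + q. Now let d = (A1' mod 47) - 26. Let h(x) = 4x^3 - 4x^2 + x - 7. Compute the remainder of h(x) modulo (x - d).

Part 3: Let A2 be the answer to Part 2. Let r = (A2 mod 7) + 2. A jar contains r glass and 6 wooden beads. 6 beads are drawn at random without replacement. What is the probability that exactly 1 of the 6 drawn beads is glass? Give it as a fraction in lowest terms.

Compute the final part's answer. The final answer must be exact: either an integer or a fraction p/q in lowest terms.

Part 1: total draws C(13,5) = 1287; favorable C(5,5) = 1; P = 1/1287; answer 1/1287
Part 2: A1 = 1/1287; threaded value p + q = 1288; d = -7; remainder = value at the root: 4*(-7)^3 - 4*(-7)^2 + 1*(-7)^1 - 7 = (-1372) + (-196) + (-7) + (-7) = -1582; answer -1582
Part 3: A2 = -1582; r = 2; total draws C(8,6) = 28; favorable C(2,1)*C(6,5) = 12; P = 3/7; answer 3/7

3/7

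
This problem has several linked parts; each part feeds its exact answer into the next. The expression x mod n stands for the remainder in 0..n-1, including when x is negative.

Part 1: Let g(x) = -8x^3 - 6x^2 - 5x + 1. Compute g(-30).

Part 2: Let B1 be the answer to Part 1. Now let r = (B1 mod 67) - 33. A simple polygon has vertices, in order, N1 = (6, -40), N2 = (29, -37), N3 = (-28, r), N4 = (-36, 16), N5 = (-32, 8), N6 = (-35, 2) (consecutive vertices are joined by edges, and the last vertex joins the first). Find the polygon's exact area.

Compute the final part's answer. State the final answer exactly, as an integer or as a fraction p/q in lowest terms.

1477/2

Part 1: -8*(-30)^3 - 6*(-30)^2 - 5*(-30)^1 + 1 = (216000) + (-5400) + (150) + (1) = 210751; answer 210751
Part 2: B1 = 210751; r = 3; cross terms: (6*-37 - 29*-40)=938, (29*3 - -28*-37)=-949, (-28*16 - -36*3)=-340, (-36*8 - -32*16)=224, (-32*2 - -35*8)=216, (-35*-40 - 6*2)=1388; twice the area = |1477| = 1477; area = 1477/2; answer 1477/2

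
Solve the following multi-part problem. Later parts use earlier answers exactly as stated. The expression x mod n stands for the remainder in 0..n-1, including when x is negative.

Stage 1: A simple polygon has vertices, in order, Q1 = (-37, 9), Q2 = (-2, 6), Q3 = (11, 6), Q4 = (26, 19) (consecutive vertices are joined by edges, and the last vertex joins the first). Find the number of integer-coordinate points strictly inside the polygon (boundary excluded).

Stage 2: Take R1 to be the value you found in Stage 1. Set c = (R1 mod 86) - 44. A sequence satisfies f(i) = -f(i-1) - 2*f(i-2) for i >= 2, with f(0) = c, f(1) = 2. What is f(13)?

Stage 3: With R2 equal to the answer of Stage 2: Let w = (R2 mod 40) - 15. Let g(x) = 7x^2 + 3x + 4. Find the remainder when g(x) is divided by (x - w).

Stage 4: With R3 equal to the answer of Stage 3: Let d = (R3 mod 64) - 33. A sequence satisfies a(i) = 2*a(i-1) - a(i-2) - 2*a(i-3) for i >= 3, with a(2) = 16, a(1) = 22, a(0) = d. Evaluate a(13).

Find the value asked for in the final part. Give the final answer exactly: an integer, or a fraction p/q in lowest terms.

Stage 1: cross terms: (-37*6 - -2*9)=-204, (-2*6 - 11*6)=-78, (11*19 - 26*6)=53, (26*9 - -37*19)=937; twice the area = |708| = 708; area = 354; boundary points = 1 + 13 + 1 + 1 = 16; strictly interior points = area - boundary/2 + 1 = 347; answer 347
Stage 2: R1 = 347; c = -41; f(2) = -1*(2) - 2*(-41) = 80; iterating: f(2)=80, f(3)=-84, f(4)=-76, f(5)=244, f(6)=-92, f(7)=-396, f(8)=580, f(9)=212, f(10)=-1372, f(11)=948, f(12)=1796, f(13)=-3692; answer -3692
Stage 3: R2 = -3692; w = 13; remainder = value at the root: 7*(13)^2 + 3*(13)^1 + 4 = (1183) + (39) + (4) = 1226; answer 1226
Stage 4: R3 = 1226; d = -23; a(3) = 2*(16) - 1*(22) - 2*(-23) = 56; iterating: a(3)=56, a(4)=52, a(5)=16, a(6)=-132, a(7)=-384, a(8)=-668, a(9)=-688, a(10)=60, a(11)=2144, a(12)=5604, a(13)=8944; answer 8944

8944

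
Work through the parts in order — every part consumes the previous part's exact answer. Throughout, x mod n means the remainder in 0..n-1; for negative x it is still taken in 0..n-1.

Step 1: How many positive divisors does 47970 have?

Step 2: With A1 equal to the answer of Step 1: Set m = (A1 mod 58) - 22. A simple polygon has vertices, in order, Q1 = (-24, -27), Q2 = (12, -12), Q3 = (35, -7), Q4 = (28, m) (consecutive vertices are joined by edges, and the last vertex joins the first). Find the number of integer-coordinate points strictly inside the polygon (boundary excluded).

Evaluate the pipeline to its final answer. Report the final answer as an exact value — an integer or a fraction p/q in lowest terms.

Step 1: 47970 = 2 * 3^2 * 5 * 13 * 41; number of divisors = (1+1) * (2+1) * (1+1) * (1+1) * (1+1) = 48; answer 48
Step 2: A1 = 48; m = 26; cross terms: (-24*-12 - 12*-27)=612, (12*-7 - 35*-12)=336, (35*26 - 28*-7)=1106, (28*-27 - -24*26)=-132; twice the area = |1922| = 1922; area = 961; boundary points = 3 + 1 + 1 + 1 = 6; strictly interior points = area - boundary/2 + 1 = 959; answer 959

959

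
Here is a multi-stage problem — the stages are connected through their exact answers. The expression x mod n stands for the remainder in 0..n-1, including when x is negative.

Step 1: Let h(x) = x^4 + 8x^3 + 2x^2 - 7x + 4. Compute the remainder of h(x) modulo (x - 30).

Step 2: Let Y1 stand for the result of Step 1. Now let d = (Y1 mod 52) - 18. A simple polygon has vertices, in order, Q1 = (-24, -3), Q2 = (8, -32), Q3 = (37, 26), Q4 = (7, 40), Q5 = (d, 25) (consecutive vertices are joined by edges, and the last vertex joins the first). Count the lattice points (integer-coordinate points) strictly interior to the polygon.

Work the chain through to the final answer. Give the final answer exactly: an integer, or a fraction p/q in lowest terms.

Step 1: remainder = value at the root: 1*(30)^4 + 8*(30)^3 + 2*(30)^2 - 7*(30)^1 + 4 = (810000) + (216000) + (1800) + (-210) + (4) = 1027594; answer 1027594
Step 2: Y1 = 1027594; d = 4; cross terms: (-24*-32 - 8*-3)=792, (8*26 - 37*-32)=1392, (37*40 - 7*26)=1298, (7*25 - 4*40)=15, (4*-3 - -24*25)=588; twice the area = |4085| = 4085; area = 4085/2; boundary points = 1 + 29 + 2 + 3 + 28 = 63; strictly interior points = area - boundary/2 + 1 = 2012; answer 2012

2012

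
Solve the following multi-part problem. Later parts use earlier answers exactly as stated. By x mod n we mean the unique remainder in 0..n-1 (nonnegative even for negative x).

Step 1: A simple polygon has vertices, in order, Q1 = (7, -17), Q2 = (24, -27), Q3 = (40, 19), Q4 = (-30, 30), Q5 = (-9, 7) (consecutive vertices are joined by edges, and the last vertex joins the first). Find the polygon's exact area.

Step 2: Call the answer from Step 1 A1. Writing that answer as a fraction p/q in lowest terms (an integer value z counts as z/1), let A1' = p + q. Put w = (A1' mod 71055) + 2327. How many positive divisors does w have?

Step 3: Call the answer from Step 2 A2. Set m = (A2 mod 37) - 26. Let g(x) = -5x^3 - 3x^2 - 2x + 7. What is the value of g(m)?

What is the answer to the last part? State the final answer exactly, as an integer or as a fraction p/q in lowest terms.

4727

Step 1: cross terms: (7*-27 - 24*-17)=219, (24*19 - 40*-27)=1536, (40*30 - -30*19)=1770, (-30*7 - -9*30)=60, (-9*-17 - 7*7)=104; twice the area = |3689| = 3689; area = 3689/2; answer 3689/2
Step 2: A1 = 3689/2; threaded value p + q = 3691; w = 6018; 6018 = 2 * 3 * 17 * 59; number of divisors = (1+1) * (1+1) * (1+1) * (1+1) = 16; answer 16
Step 3: A2 = 16; m = -10; -5*(-10)^3 - 3*(-10)^2 - 2*(-10)^1 + 7 = (5000) + (-300) + (20) + (7) = 4727; answer 4727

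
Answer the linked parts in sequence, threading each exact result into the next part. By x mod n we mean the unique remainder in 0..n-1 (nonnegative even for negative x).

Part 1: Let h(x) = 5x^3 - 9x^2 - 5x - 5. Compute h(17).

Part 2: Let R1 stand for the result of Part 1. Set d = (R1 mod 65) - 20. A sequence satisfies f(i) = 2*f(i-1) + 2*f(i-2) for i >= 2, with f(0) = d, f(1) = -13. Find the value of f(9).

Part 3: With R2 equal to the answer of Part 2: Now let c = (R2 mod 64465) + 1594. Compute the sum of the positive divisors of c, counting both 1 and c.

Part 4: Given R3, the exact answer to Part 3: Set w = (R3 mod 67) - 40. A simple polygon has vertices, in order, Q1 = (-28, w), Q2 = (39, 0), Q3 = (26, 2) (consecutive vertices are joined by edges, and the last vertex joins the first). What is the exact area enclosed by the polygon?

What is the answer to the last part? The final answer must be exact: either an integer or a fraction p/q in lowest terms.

288

Part 1: 5*(17)^3 - 9*(17)^2 - 5*(17)^1 - 5 = (24565) + (-2601) + (-85) + (-5) = 21874; answer 21874
Part 2: R1 = 21874; d = 14; f(2) = 2*(-13) + 2*(14) = 2; iterating: f(2)=2, f(3)=-22, f(4)=-40, f(5)=-124, f(6)=-328, f(7)=-904, f(8)=-2464, f(9)=-6736; answer -6736
Part 3: R2 = -6736; c = 59323; 59323 = 11 * 5393; sigma = (1 + 11) * (1 + 5393) = 12 * 5394 = 64728; answer 64728
Part 4: R3 = 64728; w = -34; cross terms: (-28*0 - 39*-34)=1326, (39*2 - 26*0)=78, (26*-34 - -28*2)=-828; twice the area = |576| = 576; area = 288; answer 288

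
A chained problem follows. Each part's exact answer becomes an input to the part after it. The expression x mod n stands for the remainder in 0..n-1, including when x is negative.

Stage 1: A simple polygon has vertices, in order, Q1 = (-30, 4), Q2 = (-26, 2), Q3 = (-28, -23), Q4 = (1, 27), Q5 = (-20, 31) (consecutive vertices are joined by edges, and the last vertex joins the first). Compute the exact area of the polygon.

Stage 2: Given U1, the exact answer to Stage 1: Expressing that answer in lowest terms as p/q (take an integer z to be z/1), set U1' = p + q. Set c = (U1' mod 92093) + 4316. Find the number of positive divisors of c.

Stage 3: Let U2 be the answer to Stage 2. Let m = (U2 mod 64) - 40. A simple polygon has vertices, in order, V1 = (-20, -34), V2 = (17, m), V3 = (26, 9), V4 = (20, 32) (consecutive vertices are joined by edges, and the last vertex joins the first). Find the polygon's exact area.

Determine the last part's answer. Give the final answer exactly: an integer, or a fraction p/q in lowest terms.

2447/2

Stage 1: cross terms: (-30*2 - -26*4)=44, (-26*-23 - -28*2)=654, (-28*27 - 1*-23)=-733, (1*31 - -20*27)=571, (-20*4 - -30*31)=850; twice the area = |1386| = 1386; area = 693; answer 693
Stage 2: U1 = 693; threaded value p + q = 694; c = 5010; 5010 = 2 * 3 * 5 * 167; number of divisors = (1+1) * (1+1) * (1+1) * (1+1) = 16; answer 16
Stage 3: U2 = 16; m = -24; cross terms: (-20*-24 - 17*-34)=1058, (17*9 - 26*-24)=777, (26*32 - 20*9)=652, (20*-34 - -20*32)=-40; twice the area = |2447| = 2447; area = 2447/2; answer 2447/2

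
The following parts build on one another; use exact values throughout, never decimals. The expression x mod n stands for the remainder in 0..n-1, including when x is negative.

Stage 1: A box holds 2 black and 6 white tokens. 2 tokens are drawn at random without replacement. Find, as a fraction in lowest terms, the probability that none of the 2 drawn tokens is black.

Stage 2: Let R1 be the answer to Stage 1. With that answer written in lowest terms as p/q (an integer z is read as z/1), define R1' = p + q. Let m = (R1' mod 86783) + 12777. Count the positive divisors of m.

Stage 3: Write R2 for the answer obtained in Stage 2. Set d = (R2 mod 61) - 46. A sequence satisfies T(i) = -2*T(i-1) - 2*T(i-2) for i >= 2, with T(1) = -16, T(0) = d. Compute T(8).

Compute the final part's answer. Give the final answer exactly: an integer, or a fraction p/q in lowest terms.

-544

Stage 1: total draws C(8,2) = 28; favorable C(6,2) = 15; P = 15/28; answer 15/28
Stage 2: R1 = 15/28; threaded value p + q = 43; m = 12820; 12820 = 2^2 * 5 * 641; number of divisors = (2+1) * (1+1) * (1+1) = 12; answer 12
Stage 3: R2 = 12; d = -34; T(2) = -2*(-16) - 2*(-34) = 100; iterating: T(2)=100, T(3)=-168, T(4)=136, T(5)=64, T(6)=-400, T(7)=672, T(8)=-544; answer -544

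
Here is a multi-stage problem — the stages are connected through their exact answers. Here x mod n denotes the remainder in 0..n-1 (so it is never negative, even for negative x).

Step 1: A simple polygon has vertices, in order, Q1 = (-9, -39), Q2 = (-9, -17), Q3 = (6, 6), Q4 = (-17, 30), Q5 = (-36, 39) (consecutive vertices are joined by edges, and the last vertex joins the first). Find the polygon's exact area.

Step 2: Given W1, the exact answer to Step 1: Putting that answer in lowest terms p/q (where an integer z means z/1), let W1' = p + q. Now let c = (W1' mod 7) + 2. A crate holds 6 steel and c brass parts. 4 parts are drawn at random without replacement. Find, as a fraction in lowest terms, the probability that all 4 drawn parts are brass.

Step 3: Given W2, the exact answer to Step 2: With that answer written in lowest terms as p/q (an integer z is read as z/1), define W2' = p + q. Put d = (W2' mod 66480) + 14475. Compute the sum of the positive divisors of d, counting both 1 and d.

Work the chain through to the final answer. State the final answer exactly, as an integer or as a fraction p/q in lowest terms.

28392

Step 1: cross terms: (-9*-17 - -9*-39)=-198, (-9*6 - 6*-17)=48, (6*30 - -17*6)=282, (-17*39 - -36*30)=417, (-36*-39 - -9*39)=1755; twice the area = |2304| = 2304; area = 1152; answer 1152
Step 2: W1 = 1152; threaded value p + q = 1153; c = 7; total draws C(13,4) = 715; favorable C(7,4) = 35; P = 7/143; answer 7/143
Step 3: W2 = 7/143; threaded value p + q = 150; d = 14625; 14625 = 3^2 * 5^3 * 13; sigma = (1 + 3 + 9) * (1 + 5 + 25 + 125) * (1 + 13) = 13 * 156 * 14 = 28392; answer 28392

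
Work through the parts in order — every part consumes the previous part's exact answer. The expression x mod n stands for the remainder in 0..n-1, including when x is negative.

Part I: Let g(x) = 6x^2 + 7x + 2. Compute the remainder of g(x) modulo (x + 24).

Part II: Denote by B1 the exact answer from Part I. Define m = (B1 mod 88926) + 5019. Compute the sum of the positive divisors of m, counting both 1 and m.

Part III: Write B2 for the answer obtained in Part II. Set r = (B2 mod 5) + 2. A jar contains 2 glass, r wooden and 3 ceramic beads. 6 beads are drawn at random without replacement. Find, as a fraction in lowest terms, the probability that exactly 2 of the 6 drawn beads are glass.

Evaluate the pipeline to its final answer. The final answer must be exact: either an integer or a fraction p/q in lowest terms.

3/11

Part I: remainder = value at the root: 6*(-24)^2 + 7*(-24)^1 + 2 = (3456) + (-168) + (2) = 3290; answer 3290
Part II: B1 = 3290; m = 8309; 8309 = 7 * 1187; sigma = (1 + 7) * (1 + 1187) = 8 * 1188 = 9504; answer 9504
Part III: B2 = 9504; r = 6; total draws C(11,6) = 462; favorable C(2,2)*C(9,4) = 126; P = 3/11; answer 3/11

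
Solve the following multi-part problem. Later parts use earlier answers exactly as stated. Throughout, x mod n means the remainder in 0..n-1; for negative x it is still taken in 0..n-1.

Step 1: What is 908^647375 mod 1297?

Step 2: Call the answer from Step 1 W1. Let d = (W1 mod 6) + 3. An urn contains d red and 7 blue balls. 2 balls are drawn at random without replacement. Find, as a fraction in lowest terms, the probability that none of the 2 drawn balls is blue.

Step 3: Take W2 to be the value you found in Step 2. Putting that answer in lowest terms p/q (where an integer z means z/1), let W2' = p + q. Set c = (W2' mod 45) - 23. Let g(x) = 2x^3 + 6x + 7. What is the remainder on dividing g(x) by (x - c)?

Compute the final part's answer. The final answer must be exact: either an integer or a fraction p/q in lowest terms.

Step 1: squarings mod 1297: 908^1=908, 908^2=869, 908^4=307, 908^8=865, 908^16=1153, 908^32=1281, 908^64=256, 908^128=686, 908^256=1082, 908^512=830, 908^1024=193, 908^2048=933, 908^4096=202, 908^8192=597, 908^16384=1031, 908^32768=718, 908^65536=615, 908^131072=798, 908^262144=1274, 908^524288=529; 908^647375 = 908^1 * 908^2 * 908^4 * 908^8 * 908^64 * 908^128 * 908^8192 * 908^16384 * 908^32768 * 908^65536 * 908^524288 = 480 (mod 1297); answer 480
Step 2: W1 = 480; d = 3; total draws C(10,2) = 45; favorable C(3,2) = 3; P = 1/15; answer 1/15
Step 3: W2 = 1/15; threaded value p + q = 16; c = -7; remainder = value at the root: 2*(-7)^3 + 6*(-7)^1 + 7 = (-686) + (-42) + (7) = -721; answer -721

-721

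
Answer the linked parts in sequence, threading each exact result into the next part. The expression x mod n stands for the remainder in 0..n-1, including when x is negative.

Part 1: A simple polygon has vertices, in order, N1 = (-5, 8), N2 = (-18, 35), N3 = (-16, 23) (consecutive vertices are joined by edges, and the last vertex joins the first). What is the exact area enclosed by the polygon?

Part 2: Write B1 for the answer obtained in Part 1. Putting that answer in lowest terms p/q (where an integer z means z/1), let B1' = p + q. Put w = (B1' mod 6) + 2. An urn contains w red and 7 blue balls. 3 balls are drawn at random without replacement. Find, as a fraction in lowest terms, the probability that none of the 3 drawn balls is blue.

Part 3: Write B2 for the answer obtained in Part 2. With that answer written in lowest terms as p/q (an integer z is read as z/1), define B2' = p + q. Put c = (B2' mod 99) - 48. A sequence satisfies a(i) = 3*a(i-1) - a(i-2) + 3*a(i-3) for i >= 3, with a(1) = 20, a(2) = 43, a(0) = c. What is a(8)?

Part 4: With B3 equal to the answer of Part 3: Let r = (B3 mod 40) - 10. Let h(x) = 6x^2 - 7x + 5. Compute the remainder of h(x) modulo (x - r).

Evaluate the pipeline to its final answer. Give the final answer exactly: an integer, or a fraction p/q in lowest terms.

Part 1: cross terms: (-5*35 - -18*8)=-31, (-18*23 - -16*35)=146, (-16*8 - -5*23)=-13; twice the area = |102| = 102; area = 51; answer 51
Part 2: B1 = 51; threaded value p + q = 52; w = 6; total draws C(13,3) = 286; favorable C(6,3) = 20; P = 10/143; answer 10/143
Part 3: B2 = 10/143; threaded value p + q = 153; c = 6; a(3) = 3*(43) - 1*(20) + 3*(6) = 127; iterating: a(3)=127, a(4)=398, a(5)=1196, a(6)=3571, a(7)=10711, a(8)=32150; answer 32150
Part 4: B3 = 32150; r = 20; remainder = value at the root: 6*(20)^2 - 7*(20)^1 + 5 = (2400) + (-140) + (5) = 2265; answer 2265

2265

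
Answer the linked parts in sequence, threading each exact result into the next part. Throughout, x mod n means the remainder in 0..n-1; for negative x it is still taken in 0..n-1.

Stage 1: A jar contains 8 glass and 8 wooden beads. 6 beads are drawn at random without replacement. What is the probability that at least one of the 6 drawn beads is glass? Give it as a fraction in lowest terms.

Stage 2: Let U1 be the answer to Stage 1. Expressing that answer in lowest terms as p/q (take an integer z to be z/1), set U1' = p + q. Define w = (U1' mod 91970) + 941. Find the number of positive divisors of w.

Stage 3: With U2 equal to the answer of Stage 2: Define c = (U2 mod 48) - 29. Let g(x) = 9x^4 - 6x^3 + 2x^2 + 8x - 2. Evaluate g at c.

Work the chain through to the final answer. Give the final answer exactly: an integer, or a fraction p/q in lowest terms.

Stage 1: total draws C(16,6) = 8008; complement C(8,6) = 28; favorable 8008 - 28 = 7980; P = 285/286; answer 285/286
Stage 2: U1 = 285/286; threaded value p + q = 571; w = 1512; 1512 = 2^3 * 3^3 * 7; number of divisors = (3+1) * (3+1) * (1+1) = 32; answer 32
Stage 3: U2 = 32; c = 3; 9*(3)^4 - 6*(3)^3 + 2*(3)^2 + 8*(3)^1 - 2 = (729) + (-162) + (18) + (24) + (-2) = 607; answer 607

607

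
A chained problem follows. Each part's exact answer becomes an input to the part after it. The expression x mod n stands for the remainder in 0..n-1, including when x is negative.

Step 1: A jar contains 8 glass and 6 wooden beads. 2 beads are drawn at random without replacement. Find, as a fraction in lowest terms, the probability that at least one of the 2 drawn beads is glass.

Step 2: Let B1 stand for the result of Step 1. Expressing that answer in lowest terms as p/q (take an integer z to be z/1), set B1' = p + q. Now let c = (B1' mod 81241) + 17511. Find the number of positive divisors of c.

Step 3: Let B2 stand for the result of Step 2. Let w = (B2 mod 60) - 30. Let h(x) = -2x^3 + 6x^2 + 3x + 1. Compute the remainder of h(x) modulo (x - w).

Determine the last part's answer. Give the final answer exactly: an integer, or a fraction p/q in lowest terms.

Step 1: total draws C(14,2) = 91; complement C(6,2) = 15; favorable 91 - 15 = 76; P = 76/91; answer 76/91
Step 2: B1 = 76/91; threaded value p + q = 167; c = 17678; 17678 = 2 * 8839; number of divisors = (1+1) * (1+1) = 4; answer 4
Step 3: B2 = 4; w = -26; remainder = value at the root: -2*(-26)^3 + 6*(-26)^2 + 3*(-26)^1 + 1 = (35152) + (4056) + (-78) + (1) = 39131; answer 39131

39131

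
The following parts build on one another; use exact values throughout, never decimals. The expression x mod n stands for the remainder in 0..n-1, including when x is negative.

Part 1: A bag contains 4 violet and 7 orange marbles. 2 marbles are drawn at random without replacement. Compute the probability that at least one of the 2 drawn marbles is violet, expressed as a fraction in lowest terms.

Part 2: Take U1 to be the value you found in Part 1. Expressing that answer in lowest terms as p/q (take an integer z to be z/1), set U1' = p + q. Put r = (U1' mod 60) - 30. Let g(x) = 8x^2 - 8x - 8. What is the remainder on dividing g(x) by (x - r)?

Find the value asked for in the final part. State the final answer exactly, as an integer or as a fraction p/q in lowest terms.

Part 1: total draws C(11,2) = 55; complement C(7,2) = 21; favorable 55 - 21 = 34; P = 34/55; answer 34/55
Part 2: U1 = 34/55; threaded value p + q = 89; r = -1; remainder = value at the root: 8*(-1)^2 - 8*(-1)^1 - 8 = (8) + (8) + (-8) = 8; answer 8

8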